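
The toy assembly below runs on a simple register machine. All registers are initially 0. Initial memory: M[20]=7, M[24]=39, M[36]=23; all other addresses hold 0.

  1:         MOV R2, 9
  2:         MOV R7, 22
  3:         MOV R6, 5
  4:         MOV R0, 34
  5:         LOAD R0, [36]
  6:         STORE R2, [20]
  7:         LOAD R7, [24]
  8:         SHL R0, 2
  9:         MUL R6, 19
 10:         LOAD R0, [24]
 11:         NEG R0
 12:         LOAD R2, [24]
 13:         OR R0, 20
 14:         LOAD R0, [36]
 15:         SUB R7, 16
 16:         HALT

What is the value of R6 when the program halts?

after MOV R2, 9: R2=9
after MOV R7, 22: R7=22
after MOV R6, 5: R6=5
after MOV R0, 34: R0=34
after LOAD R0, [36]: R0=M[36]=23
STORE R2, [20] → M[20]=9
after LOAD R7, [24]: R7=M[24]=39
after SHL R0, 2: R0=23<<2=92
after MUL R6, 19: R6=5*19=95
after LOAD R0, [24]: R0=M[24]=39
after NEG R0: R0=-(39)=-39
after LOAD R2, [24]: R2=M[24]=39
after OR R0, 20: R0=(-39)|20=-35
after LOAD R0, [36]: R0=M[36]=23
after SUB R7, 16: R7=39-16=23
halt.

95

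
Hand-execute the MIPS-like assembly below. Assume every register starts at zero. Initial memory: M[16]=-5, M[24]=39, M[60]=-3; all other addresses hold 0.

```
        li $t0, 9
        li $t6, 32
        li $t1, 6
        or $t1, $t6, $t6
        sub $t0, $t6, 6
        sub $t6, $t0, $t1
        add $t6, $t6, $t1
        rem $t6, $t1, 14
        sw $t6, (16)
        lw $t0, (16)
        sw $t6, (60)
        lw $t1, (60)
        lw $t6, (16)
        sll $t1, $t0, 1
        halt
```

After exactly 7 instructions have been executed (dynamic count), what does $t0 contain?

26

li $t0, 9 → $t0=9
li $t6, 32 → $t6=32
li $t1, 6 → $t1=6
or $t1, $t6, $t6 → $t1=32|32=32
sub $t0, $t6, 6 → $t0=32-6=26
sub $t6, $t0, $t1 → $t6=26-32=-6
add $t6, $t6, $t1 → $t6=(-6)+32=26
After step 7: $t0 = 26.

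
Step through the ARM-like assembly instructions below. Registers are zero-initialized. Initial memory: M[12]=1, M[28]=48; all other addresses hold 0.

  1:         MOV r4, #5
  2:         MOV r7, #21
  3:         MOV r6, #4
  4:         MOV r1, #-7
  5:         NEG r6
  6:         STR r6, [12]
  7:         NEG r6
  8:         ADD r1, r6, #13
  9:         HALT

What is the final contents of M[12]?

MOV r4, #5 → r4=5
MOV r7, #21 → r7=21
MOV r6, #4 → r6=4
MOV r1, #-7 → r1=-7
NEG r6 → r6=-(4)=-4
STR r6, [12] → M[12]=-4
NEG r6 → r6=-(-4)=4
ADD r1, r6, #13 → r1=4+13=17
halt.

-4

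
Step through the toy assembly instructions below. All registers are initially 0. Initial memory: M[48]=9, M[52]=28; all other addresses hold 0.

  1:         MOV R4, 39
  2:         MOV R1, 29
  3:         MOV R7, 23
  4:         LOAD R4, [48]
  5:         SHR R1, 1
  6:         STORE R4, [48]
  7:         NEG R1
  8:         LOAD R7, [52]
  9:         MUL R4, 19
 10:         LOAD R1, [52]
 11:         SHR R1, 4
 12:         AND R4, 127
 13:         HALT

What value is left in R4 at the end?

after MOV R4, 39: R4=39
after MOV R1, 29: R1=29
after MOV R7, 23: R7=23
after LOAD R4, [48]: R4=M[48]=9
after SHR R1, 1: R1=29>>1=14
STORE R4, [48] → M[48]=9
after NEG R1: R1=-(14)=-14
after LOAD R7, [52]: R7=M[52]=28
after MUL R4, 19: R4=9*19=171
after LOAD R1, [52]: R1=M[52]=28
after SHR R1, 4: R1=28>>4=1
after AND R4, 127: R4=171&127=43
halt.

43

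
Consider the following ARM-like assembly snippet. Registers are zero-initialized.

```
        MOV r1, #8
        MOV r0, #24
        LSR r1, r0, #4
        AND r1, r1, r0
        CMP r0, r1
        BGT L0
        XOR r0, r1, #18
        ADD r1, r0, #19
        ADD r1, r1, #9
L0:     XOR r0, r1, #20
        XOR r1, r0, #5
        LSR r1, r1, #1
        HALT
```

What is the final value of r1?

8

r1=8
r0=24
r1=24>>4=1
r1=1&24=0
CMP r0, r1  (cmp 24,0)
BGT L0: taken
r0=0^20=20
r1=20^5=17
r1=17>>1=8
halt.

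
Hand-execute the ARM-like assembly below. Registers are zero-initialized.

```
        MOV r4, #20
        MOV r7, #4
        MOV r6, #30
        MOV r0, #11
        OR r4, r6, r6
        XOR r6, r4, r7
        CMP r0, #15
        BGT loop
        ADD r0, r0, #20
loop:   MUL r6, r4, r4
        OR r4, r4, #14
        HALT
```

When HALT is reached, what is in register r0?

r4=20
r7=4
r6=30
r0=11
r4=30|30=30
r6=30^4=26
CMP r0, #15  (cmp 11,15)
BGT loop: not taken
r0=11+20=31
r6=30*30=900
r4=30|14=30
halt.

31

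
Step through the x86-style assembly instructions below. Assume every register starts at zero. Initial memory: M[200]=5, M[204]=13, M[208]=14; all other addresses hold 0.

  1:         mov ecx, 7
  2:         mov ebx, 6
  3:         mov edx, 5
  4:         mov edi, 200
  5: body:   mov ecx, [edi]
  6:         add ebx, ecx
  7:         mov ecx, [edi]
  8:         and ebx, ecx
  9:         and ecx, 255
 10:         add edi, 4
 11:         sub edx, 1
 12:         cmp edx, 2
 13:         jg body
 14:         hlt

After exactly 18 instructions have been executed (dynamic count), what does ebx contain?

12

after mov ecx, 7: ecx=7
after mov ebx, 6: ebx=6
after mov edx, 5: edx=5
after mov edi, 200: edi=200
after mov ecx, [edi]: ecx=M[200]=5
after add ebx, ecx: ebx=6+5=11
after mov ecx, [edi]: ecx=M[200]=5
after and ebx, ecx: ebx=11&5=1
after and ecx, 255: ecx=5&255=5
after add edi, 4: edi=200+4=204
after sub edx, 1: edx=5-1=4
cmp edx, 2  (cmp 4,2)
jg body: taken
after mov ecx, [edi]: ecx=M[204]=13
after add ebx, ecx: ebx=1+13=14
after mov ecx, [edi]: ecx=M[204]=13
after and ebx, ecx: ebx=14&13=12
after and ecx, 255: ecx=13&255=13
After step 18: ebx = 12.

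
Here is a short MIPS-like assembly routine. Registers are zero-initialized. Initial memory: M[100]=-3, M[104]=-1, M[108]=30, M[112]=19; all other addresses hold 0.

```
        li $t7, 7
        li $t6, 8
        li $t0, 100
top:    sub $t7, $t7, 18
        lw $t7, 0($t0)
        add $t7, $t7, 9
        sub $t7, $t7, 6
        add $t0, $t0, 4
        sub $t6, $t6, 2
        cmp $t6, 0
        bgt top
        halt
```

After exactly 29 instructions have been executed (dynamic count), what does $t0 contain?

112

li $t7, 7 → $t7=7
li $t6, 8 → $t6=8
li $t0, 100 → $t0=100
sub $t7, $t7, 18 → $t7=7-18=-11
lw $t7, 0($t0) → $t7=M[100]=-3
add $t7, $t7, 9 → $t7=(-3)+9=6
sub $t7, $t7, 6 → $t7=6-6=0
add $t0, $t0, 4 → $t0=100+4=104
sub $t6, $t6, 2 → $t6=8-2=6
cmp $t6, 0  (cmp 6,0)
bgt top: taken
sub $t7, $t7, 18 → $t7=0-18=-18
lw $t7, 0($t0) → $t7=M[104]=-1
add $t7, $t7, 9 → $t7=(-1)+9=8
sub $t7, $t7, 6 → $t7=8-6=2
add $t0, $t0, 4 → $t0=104+4=108
sub $t6, $t6, 2 → $t6=6-2=4
cmp $t6, 0  (cmp 4,0)
bgt top: taken
sub $t7, $t7, 18 → $t7=2-18=-16
lw $t7, 0($t0) → $t7=M[108]=30
add $t7, $t7, 9 → $t7=30+9=39
sub $t7, $t7, 6 → $t7=39-6=33
add $t0, $t0, 4 → $t0=108+4=112
sub $t6, $t6, 2 → $t6=4-2=2
cmp $t6, 0  (cmp 2,0)
bgt top: taken
sub $t7, $t7, 18 → $t7=33-18=15
lw $t7, 0($t0) → $t7=M[112]=19
After step 29: $t0 = 112.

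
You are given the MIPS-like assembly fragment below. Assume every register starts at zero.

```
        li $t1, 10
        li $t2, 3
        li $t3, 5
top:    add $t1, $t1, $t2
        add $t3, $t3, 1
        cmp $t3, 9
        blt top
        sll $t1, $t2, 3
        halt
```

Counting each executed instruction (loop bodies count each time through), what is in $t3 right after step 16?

8

$t1=10
$t2=3
$t3=5
$t1=10+3=13
$t3=5+1=6
cmp $t3, 9  (cmp 6,9)
blt top: taken
$t1=13+3=16
$t3=6+1=7
cmp $t3, 9  (cmp 7,9)
blt top: taken
$t1=16+3=19
$t3=7+1=8
cmp $t3, 9  (cmp 8,9)
blt top: taken
$t1=19+3=22
After step 16: $t3 = 8.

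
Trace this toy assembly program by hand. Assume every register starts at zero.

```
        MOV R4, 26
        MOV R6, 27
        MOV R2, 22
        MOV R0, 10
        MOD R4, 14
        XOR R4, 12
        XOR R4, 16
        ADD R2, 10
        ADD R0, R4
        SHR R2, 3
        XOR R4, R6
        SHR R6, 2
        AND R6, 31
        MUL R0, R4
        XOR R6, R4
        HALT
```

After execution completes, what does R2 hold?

4

after MOV R4, 26: R4=26
after MOV R6, 27: R6=27
after MOV R2, 22: R2=22
after MOV R0, 10: R0=10
after MOD R4, 14: R4=26%14=12
after XOR R4, 12: R4=12^12=0
after XOR R4, 16: R4=0^16=16
after ADD R2, 10: R2=22+10=32
after ADD R0, R4: R0=10+16=26
after SHR R2, 3: R2=32>>3=4
after XOR R4, R6: R4=16^27=11
after SHR R6, 2: R6=27>>2=6
after AND R6, 31: R6=6&31=6
after MUL R0, R4: R0=26*11=286
after XOR R6, R4: R6=6^11=13
halt.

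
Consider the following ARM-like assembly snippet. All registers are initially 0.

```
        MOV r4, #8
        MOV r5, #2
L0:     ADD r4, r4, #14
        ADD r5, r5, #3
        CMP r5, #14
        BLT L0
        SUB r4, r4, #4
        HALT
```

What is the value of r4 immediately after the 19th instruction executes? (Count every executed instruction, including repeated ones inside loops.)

60

after MOV r4, #8: r4=8
after MOV r5, #2: r5=2
after ADD r4, r4, #14: r4=8+14=22
after ADD r5, r5, #3: r5=2+3=5
CMP r5, #14  (cmp 5,14)
BLT L0: taken
after ADD r4, r4, #14: r4=22+14=36
after ADD r5, r5, #3: r5=5+3=8
CMP r5, #14  (cmp 8,14)
BLT L0: taken
after ADD r4, r4, #14: r4=36+14=50
after ADD r5, r5, #3: r5=8+3=11
CMP r5, #14  (cmp 11,14)
BLT L0: taken
after ADD r4, r4, #14: r4=50+14=64
after ADD r5, r5, #3: r5=11+3=14
CMP r5, #14  (cmp 14,14)
BLT L0: not taken
after SUB r4, r4, #4: r4=64-4=60
After step 19: r4 = 60.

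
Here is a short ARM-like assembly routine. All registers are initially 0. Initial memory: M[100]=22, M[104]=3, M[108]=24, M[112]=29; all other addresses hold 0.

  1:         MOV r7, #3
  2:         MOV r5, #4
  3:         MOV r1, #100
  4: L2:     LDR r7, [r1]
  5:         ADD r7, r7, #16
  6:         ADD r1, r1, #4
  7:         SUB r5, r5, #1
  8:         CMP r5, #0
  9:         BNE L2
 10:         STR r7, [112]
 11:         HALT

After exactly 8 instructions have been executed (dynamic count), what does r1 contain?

104

after MOV r7, #3: r7=3
after MOV r5, #4: r5=4
after MOV r1, #100: r1=100
after LDR r7, [r1]: r7=M[100]=22
after ADD r7, r7, #16: r7=22+16=38
after ADD r1, r1, #4: r1=100+4=104
after SUB r5, r5, #1: r5=4-1=3
CMP r5, #0  (cmp 3,0)
After step 8: r1 = 104.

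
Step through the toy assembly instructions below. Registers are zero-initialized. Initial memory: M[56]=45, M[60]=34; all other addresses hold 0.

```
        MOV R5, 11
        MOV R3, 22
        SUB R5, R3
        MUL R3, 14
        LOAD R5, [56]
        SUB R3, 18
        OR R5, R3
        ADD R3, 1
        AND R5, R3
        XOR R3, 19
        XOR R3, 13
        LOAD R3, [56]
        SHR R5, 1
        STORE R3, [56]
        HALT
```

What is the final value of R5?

145

after MOV R5, 11: R5=11
after MOV R3, 22: R3=22
after SUB R5, R3: R5=11-22=-11
after MUL R3, 14: R3=22*14=308
after LOAD R5, [56]: R5=M[56]=45
after SUB R3, 18: R3=308-18=290
after OR R5, R3: R5=45|290=303
after ADD R3, 1: R3=290+1=291
after AND R5, R3: R5=303&291=291
after XOR R3, 19: R3=291^19=304
after XOR R3, 13: R3=304^13=317
after LOAD R3, [56]: R3=M[56]=45
after SHR R5, 1: R5=291>>1=145
STORE R3, [56] → M[56]=45
halt.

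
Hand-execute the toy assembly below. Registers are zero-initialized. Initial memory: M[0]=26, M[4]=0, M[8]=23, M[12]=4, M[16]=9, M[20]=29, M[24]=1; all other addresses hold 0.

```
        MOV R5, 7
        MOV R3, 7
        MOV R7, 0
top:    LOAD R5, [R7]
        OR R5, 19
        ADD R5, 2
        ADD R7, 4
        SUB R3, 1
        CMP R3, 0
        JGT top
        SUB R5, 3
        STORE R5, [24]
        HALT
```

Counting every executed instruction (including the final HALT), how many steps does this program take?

55

R5=7
R3=7
R7=0
R5=M[0]=26
R5=26|19=27
R5=27+2=29
R7=0+4=4
R3=7-1=6
CMP R3, 0  (cmp 6,0)
JGT top: taken
R5=M[4]=0
R5=0|19=19
R5=19+2=21
R7=4+4=8
R3=6-1=5
CMP R3, 0  (cmp 5,0)
JGT top: taken
R5=M[8]=23
R5=23|19=23
R5=23+2=25
R7=8+4=12
R3=5-1=4
CMP R3, 0  (cmp 4,0)
JGT top: taken
R5=M[12]=4
R5=4|19=23
R5=23+2=25
R7=12+4=16
R3=4-1=3
CMP R3, 0  (cmp 3,0)
JGT top: taken
R5=M[16]=9
R5=9|19=27
R5=27+2=29
R7=16+4=20
R3=3-1=2
CMP R3, 0  (cmp 2,0)
JGT top: taken
R5=M[20]=29
R5=29|19=31
R5=31+2=33
R7=20+4=24
R3=2-1=1
CMP R3, 0  (cmp 1,0)
JGT top: taken
R5=M[24]=1
R5=1|19=19
R5=19+2=21
R7=24+4=28
R3=1-1=0
CMP R3, 0  (cmp 0,0)
JGT top: not taken
R5=21-3=18
STORE R5, [24] → M[24]=18
halt.
Total executed instructions: 55.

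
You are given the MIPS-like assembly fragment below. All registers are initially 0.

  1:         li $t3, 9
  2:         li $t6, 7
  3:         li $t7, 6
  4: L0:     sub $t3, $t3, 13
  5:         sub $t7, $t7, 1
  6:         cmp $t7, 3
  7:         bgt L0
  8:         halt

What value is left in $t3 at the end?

$t3=9
$t6=7
$t7=6
$t3=9-13=-4
$t7=6-1=5
cmp $t7, 3  (cmp 5,3)
bgt L0: taken
$t3=(-4)-13=-17
$t7=5-1=4
cmp $t7, 3  (cmp 4,3)
bgt L0: taken
$t3=(-17)-13=-30
$t7=4-1=3
cmp $t7, 3  (cmp 3,3)
bgt L0: not taken
halt.

-30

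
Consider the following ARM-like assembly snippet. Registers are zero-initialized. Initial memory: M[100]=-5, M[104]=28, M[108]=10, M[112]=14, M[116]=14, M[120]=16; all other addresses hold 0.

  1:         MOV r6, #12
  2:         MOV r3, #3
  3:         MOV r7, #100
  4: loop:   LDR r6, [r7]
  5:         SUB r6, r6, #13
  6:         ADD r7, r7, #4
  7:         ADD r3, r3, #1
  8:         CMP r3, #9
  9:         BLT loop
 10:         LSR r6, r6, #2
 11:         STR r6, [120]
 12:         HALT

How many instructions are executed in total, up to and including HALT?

42

MOV r6, #12 → r6=12
MOV r3, #3 → r3=3
MOV r7, #100 → r7=100
LDR r6, [r7] → r6=M[100]=-5
SUB r6, r6, #13 → r6=(-5)-13=-18
ADD r7, r7, #4 → r7=100+4=104
ADD r3, r3, #1 → r3=3+1=4
CMP r3, #9  (cmp 4,9)
BLT loop: taken
LDR r6, [r7] → r6=M[104]=28
SUB r6, r6, #13 → r6=28-13=15
ADD r7, r7, #4 → r7=104+4=108
ADD r3, r3, #1 → r3=4+1=5
CMP r3, #9  (cmp 5,9)
BLT loop: taken
LDR r6, [r7] → r6=M[108]=10
SUB r6, r6, #13 → r6=10-13=-3
ADD r7, r7, #4 → r7=108+4=112
ADD r3, r3, #1 → r3=5+1=6
CMP r3, #9  (cmp 6,9)
BLT loop: taken
LDR r6, [r7] → r6=M[112]=14
SUB r6, r6, #13 → r6=14-13=1
ADD r7, r7, #4 → r7=112+4=116
ADD r3, r3, #1 → r3=6+1=7
CMP r3, #9  (cmp 7,9)
BLT loop: taken
LDR r6, [r7] → r6=M[116]=14
SUB r6, r6, #13 → r6=14-13=1
ADD r7, r7, #4 → r7=116+4=120
ADD r3, r3, #1 → r3=7+1=8
CMP r3, #9  (cmp 8,9)
BLT loop: taken
LDR r6, [r7] → r6=M[120]=16
SUB r6, r6, #13 → r6=16-13=3
ADD r7, r7, #4 → r7=120+4=124
ADD r3, r3, #1 → r3=8+1=9
CMP r3, #9  (cmp 9,9)
BLT loop: not taken
LSR r6, r6, #2 → r6=3>>2=0
STR r6, [120] → M[120]=0
halt.
Total executed instructions: 42.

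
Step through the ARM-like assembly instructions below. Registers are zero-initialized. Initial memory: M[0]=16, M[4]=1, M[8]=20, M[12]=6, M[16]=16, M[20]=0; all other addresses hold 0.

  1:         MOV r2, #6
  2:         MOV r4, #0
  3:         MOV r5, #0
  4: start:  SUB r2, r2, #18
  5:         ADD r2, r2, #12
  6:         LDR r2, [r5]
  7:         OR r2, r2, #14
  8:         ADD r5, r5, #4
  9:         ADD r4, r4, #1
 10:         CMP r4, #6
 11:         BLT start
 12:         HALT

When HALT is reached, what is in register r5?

r2=6
r4=0
r5=0
r2=6-18=-12
r2=(-12)+12=0
r2=M[0]=16
r2=16|14=30
r5=0+4=4
r4=0+1=1
CMP r4, #6  (cmp 1,6)
BLT start: taken
r2=30-18=12
r2=12+12=24
r2=M[4]=1
r2=1|14=15
r5=4+4=8
r4=1+1=2
CMP r4, #6  (cmp 2,6)
BLT start: taken
r2=15-18=-3
r2=(-3)+12=9
r2=M[8]=20
r2=20|14=30
r5=8+4=12
r4=2+1=3
CMP r4, #6  (cmp 3,6)
BLT start: taken
r2=30-18=12
r2=12+12=24
r2=M[12]=6
r2=6|14=14
r5=12+4=16
r4=3+1=4
CMP r4, #6  (cmp 4,6)
BLT start: taken
r2=14-18=-4
r2=(-4)+12=8
r2=M[16]=16
r2=16|14=30
r5=16+4=20
r4=4+1=5
CMP r4, #6  (cmp 5,6)
BLT start: taken
r2=30-18=12
r2=12+12=24
r2=M[20]=0
r2=0|14=14
r5=20+4=24
r4=5+1=6
CMP r4, #6  (cmp 6,6)
BLT start: not taken
halt.

24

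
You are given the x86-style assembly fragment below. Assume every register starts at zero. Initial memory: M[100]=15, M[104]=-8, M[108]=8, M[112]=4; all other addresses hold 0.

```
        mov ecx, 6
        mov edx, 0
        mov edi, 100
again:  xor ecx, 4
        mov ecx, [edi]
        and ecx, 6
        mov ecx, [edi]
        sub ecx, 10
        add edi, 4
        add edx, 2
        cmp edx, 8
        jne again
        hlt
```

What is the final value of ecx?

ecx=6
edx=0
edi=100
ecx=6^4=2
ecx=M[100]=15
ecx=15&6=6
ecx=M[100]=15
ecx=15-10=5
edi=100+4=104
edx=0+2=2
cmp edx, 8  (cmp 2,8)
jne again: taken
ecx=5^4=1
ecx=M[104]=-8
ecx=(-8)&6=0
ecx=M[104]=-8
ecx=(-8)-10=-18
edi=104+4=108
edx=2+2=4
cmp edx, 8  (cmp 4,8)
jne again: taken
ecx=(-18)^4=-22
ecx=M[108]=8
ecx=8&6=0
ecx=M[108]=8
ecx=8-10=-2
edi=108+4=112
edx=4+2=6
cmp edx, 8  (cmp 6,8)
jne again: taken
ecx=(-2)^4=-6
ecx=M[112]=4
ecx=4&6=4
ecx=M[112]=4
ecx=4-10=-6
edi=112+4=116
edx=6+2=8
cmp edx, 8  (cmp 8,8)
jne again: not taken
halt.

-6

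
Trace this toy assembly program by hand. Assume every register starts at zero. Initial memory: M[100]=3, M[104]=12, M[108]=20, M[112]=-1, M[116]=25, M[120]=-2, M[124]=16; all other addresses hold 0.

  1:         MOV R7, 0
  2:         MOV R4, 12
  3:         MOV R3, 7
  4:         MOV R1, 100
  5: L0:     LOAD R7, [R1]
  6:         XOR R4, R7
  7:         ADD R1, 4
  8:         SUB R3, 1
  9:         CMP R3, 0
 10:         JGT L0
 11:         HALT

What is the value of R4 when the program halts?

MOV R7, 0 → R7=0
MOV R4, 12 → R4=12
MOV R3, 7 → R3=7
MOV R1, 100 → R1=100
LOAD R7, [R1] → R7=M[100]=3
XOR R4, R7 → R4=12^3=15
ADD R1, 4 → R1=100+4=104
SUB R3, 1 → R3=7-1=6
CMP R3, 0  (cmp 6,0)
JGT L0: taken
LOAD R7, [R1] → R7=M[104]=12
XOR R4, R7 → R4=15^12=3
ADD R1, 4 → R1=104+4=108
SUB R3, 1 → R3=6-1=5
CMP R3, 0  (cmp 5,0)
JGT L0: taken
LOAD R7, [R1] → R7=M[108]=20
XOR R4, R7 → R4=3^20=23
ADD R1, 4 → R1=108+4=112
SUB R3, 1 → R3=5-1=4
CMP R3, 0  (cmp 4,0)
JGT L0: taken
LOAD R7, [R1] → R7=M[112]=-1
XOR R4, R7 → R4=23^(-1)=-24
ADD R1, 4 → R1=112+4=116
SUB R3, 1 → R3=4-1=3
CMP R3, 0  (cmp 3,0)
JGT L0: taken
LOAD R7, [R1] → R7=M[116]=25
XOR R4, R7 → R4=(-24)^25=-15
ADD R1, 4 → R1=116+4=120
SUB R3, 1 → R3=3-1=2
CMP R3, 0  (cmp 2,0)
JGT L0: taken
LOAD R7, [R1] → R7=M[120]=-2
XOR R4, R7 → R4=(-15)^(-2)=15
ADD R1, 4 → R1=120+4=124
SUB R3, 1 → R3=2-1=1
CMP R3, 0  (cmp 1,0)
JGT L0: taken
LOAD R7, [R1] → R7=M[124]=16
XOR R4, R7 → R4=15^16=31
ADD R1, 4 → R1=124+4=128
SUB R3, 1 → R3=1-1=0
CMP R3, 0  (cmp 0,0)
JGT L0: not taken
halt.

31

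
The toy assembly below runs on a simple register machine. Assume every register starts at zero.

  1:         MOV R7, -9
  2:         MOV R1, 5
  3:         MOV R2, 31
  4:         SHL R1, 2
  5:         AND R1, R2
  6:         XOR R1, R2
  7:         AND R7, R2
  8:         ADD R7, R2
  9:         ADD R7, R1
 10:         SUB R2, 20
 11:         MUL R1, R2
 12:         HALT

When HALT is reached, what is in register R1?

R7=-9
R1=5
R2=31
R1=5<<2=20
R1=20&31=20
R1=20^31=11
R7=(-9)&31=23
R7=23+31=54
R7=54+11=65
R2=31-20=11
R1=11*11=121
halt.

121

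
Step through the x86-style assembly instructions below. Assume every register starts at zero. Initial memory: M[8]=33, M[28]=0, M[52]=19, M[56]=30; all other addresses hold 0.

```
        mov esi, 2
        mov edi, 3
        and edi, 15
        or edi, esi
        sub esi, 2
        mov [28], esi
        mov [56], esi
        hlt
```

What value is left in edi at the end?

esi=2
edi=3
edi=3&15=3
edi=3|2=3
esi=2-2=0
mov [28], esi → M[28]=0
mov [56], esi → M[56]=0
halt.

3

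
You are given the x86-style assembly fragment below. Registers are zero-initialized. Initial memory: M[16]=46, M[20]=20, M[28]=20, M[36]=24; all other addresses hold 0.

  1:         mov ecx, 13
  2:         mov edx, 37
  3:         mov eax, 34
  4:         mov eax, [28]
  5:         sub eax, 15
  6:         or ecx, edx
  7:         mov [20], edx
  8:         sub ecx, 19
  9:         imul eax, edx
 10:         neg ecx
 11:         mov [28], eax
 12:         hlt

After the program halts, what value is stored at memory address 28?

mov ecx, 13 → ecx=13
mov edx, 37 → edx=37
mov eax, 34 → eax=34
mov eax, [28] → eax=M[28]=20
sub eax, 15 → eax=20-15=5
or ecx, edx → ecx=13|37=45
mov [20], edx → M[20]=37
sub ecx, 19 → ecx=45-19=26
imul eax, edx → eax=5*37=185
neg ecx → ecx=-(26)=-26
mov [28], eax → M[28]=185
halt.

185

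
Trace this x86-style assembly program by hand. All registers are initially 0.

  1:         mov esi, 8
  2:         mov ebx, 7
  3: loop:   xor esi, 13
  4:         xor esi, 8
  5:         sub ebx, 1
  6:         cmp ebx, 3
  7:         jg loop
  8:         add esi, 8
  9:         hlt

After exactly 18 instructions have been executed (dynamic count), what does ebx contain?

4

esi=8
ebx=7
esi=8^13=5
esi=5^8=13
ebx=7-1=6
cmp ebx, 3  (cmp 6,3)
jg loop: taken
esi=13^13=0
esi=0^8=8
ebx=6-1=5
cmp ebx, 3  (cmp 5,3)
jg loop: taken
esi=8^13=5
esi=5^8=13
ebx=5-1=4
cmp ebx, 3  (cmp 4,3)
jg loop: taken
esi=13^13=0
After step 18: ebx = 4.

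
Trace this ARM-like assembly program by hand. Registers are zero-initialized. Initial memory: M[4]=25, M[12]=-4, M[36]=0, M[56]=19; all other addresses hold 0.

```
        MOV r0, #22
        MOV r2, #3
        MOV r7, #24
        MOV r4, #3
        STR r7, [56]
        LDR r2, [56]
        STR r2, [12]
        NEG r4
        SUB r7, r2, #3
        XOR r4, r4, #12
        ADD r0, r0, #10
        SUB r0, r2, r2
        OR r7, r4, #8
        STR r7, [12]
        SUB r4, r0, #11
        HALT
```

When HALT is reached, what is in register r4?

r0=22
r2=3
r7=24
r4=3
STR r7, [56] → M[56]=24
r2=M[56]=24
STR r2, [12] → M[12]=24
r4=-(3)=-3
r7=24-3=21
r4=(-3)^12=-15
r0=22+10=32
r0=24-24=0
r7=(-15)|8=-7
STR r7, [12] → M[12]=-7
r4=0-11=-11
halt.

-11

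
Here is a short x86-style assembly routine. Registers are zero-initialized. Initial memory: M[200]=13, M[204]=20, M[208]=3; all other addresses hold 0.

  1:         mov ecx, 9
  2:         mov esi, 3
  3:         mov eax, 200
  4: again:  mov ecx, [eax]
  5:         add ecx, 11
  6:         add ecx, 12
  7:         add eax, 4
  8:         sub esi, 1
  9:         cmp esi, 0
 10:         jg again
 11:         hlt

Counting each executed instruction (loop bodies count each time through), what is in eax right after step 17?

208

mov ecx, 9 → ecx=9
mov esi, 3 → esi=3
mov eax, 200 → eax=200
mov ecx, [eax] → ecx=M[200]=13
add ecx, 11 → ecx=13+11=24
add ecx, 12 → ecx=24+12=36
add eax, 4 → eax=200+4=204
sub esi, 1 → esi=3-1=2
cmp esi, 0  (cmp 2,0)
jg again: taken
mov ecx, [eax] → ecx=M[204]=20
add ecx, 11 → ecx=20+11=31
add ecx, 12 → ecx=31+12=43
add eax, 4 → eax=204+4=208
sub esi, 1 → esi=2-1=1
cmp esi, 0  (cmp 1,0)
jg again: taken
After step 17: eax = 208.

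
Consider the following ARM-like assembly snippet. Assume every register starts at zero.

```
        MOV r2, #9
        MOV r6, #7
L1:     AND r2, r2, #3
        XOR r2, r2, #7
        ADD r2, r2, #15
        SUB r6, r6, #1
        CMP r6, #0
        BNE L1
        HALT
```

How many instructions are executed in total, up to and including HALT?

after MOV r2, #9: r2=9
after MOV r6, #7: r6=7
after AND r2, r2, #3: r2=9&3=1
after XOR r2, r2, #7: r2=1^7=6
after ADD r2, r2, #15: r2=6+15=21
after SUB r6, r6, #1: r6=7-1=6
CMP r6, #0  (cmp 6,0)
BNE L1: taken
after AND r2, r2, #3: r2=21&3=1
after XOR r2, r2, #7: r2=1^7=6
after ADD r2, r2, #15: r2=6+15=21
after SUB r6, r6, #1: r6=6-1=5
CMP r6, #0  (cmp 5,0)
BNE L1: taken
after AND r2, r2, #3: r2=21&3=1
after XOR r2, r2, #7: r2=1^7=6
after ADD r2, r2, #15: r2=6+15=21
after SUB r6, r6, #1: r6=5-1=4
CMP r6, #0  (cmp 4,0)
BNE L1: taken
after AND r2, r2, #3: r2=21&3=1
after XOR r2, r2, #7: r2=1^7=6
after ADD r2, r2, #15: r2=6+15=21
after SUB r6, r6, #1: r6=4-1=3
CMP r6, #0  (cmp 3,0)
BNE L1: taken
after AND r2, r2, #3: r2=21&3=1
after XOR r2, r2, #7: r2=1^7=6
after ADD r2, r2, #15: r2=6+15=21
after SUB r6, r6, #1: r6=3-1=2
CMP r6, #0  (cmp 2,0)
BNE L1: taken
after AND r2, r2, #3: r2=21&3=1
after XOR r2, r2, #7: r2=1^7=6
after ADD r2, r2, #15: r2=6+15=21
after SUB r6, r6, #1: r6=2-1=1
CMP r6, #0  (cmp 1,0)
BNE L1: taken
after AND r2, r2, #3: r2=21&3=1
after XOR r2, r2, #7: r2=1^7=6
after ADD r2, r2, #15: r2=6+15=21
after SUB r6, r6, #1: r6=1-1=0
CMP r6, #0  (cmp 0,0)
BNE L1: not taken
halt.
Total executed instructions: 45.

45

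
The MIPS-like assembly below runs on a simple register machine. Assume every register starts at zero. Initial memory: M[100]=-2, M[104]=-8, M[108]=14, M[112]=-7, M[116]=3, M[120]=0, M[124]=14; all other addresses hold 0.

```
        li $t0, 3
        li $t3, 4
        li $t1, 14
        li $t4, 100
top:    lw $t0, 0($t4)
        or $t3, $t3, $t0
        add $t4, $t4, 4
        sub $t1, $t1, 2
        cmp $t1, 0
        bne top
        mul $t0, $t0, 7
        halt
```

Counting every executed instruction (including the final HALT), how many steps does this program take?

48

after li $t0, 3: $t0=3
after li $t3, 4: $t3=4
after li $t1, 14: $t1=14
after li $t4, 100: $t4=100
after lw $t0, 0($t4): $t0=M[100]=-2
after or $t3, $t3, $t0: $t3=4|(-2)=-2
after add $t4, $t4, 4: $t4=100+4=104
after sub $t1, $t1, 2: $t1=14-2=12
cmp $t1, 0  (cmp 12,0)
bne top: taken
after lw $t0, 0($t4): $t0=M[104]=-8
after or $t3, $t3, $t0: $t3=(-2)|(-8)=-2
after add $t4, $t4, 4: $t4=104+4=108
after sub $t1, $t1, 2: $t1=12-2=10
cmp $t1, 0  (cmp 10,0)
bne top: taken
after lw $t0, 0($t4): $t0=M[108]=14
after or $t3, $t3, $t0: $t3=(-2)|14=-2
after add $t4, $t4, 4: $t4=108+4=112
after sub $t1, $t1, 2: $t1=10-2=8
cmp $t1, 0  (cmp 8,0)
bne top: taken
after lw $t0, 0($t4): $t0=M[112]=-7
after or $t3, $t3, $t0: $t3=(-2)|(-7)=-1
after add $t4, $t4, 4: $t4=112+4=116
after sub $t1, $t1, 2: $t1=8-2=6
cmp $t1, 0  (cmp 6,0)
bne top: taken
after lw $t0, 0($t4): $t0=M[116]=3
after or $t3, $t3, $t0: $t3=(-1)|3=-1
after add $t4, $t4, 4: $t4=116+4=120
after sub $t1, $t1, 2: $t1=6-2=4
cmp $t1, 0  (cmp 4,0)
bne top: taken
after lw $t0, 0($t4): $t0=M[120]=0
after or $t3, $t3, $t0: $t3=(-1)|0=-1
after add $t4, $t4, 4: $t4=120+4=124
after sub $t1, $t1, 2: $t1=4-2=2
cmp $t1, 0  (cmp 2,0)
bne top: taken
after lw $t0, 0($t4): $t0=M[124]=14
after or $t3, $t3, $t0: $t3=(-1)|14=-1
after add $t4, $t4, 4: $t4=124+4=128
after sub $t1, $t1, 2: $t1=2-2=0
cmp $t1, 0  (cmp 0,0)
bne top: not taken
after mul $t0, $t0, 7: $t0=14*7=98
halt.
Total executed instructions: 48.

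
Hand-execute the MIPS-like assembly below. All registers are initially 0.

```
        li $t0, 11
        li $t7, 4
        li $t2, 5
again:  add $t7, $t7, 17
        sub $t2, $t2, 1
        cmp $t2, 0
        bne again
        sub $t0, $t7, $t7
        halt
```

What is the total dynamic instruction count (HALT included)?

after li $t0, 11: $t0=11
after li $t7, 4: $t7=4
after li $t2, 5: $t2=5
after add $t7, $t7, 17: $t7=4+17=21
after sub $t2, $t2, 1: $t2=5-1=4
cmp $t2, 0  (cmp 4,0)
bne again: taken
after add $t7, $t7, 17: $t7=21+17=38
after sub $t2, $t2, 1: $t2=4-1=3
cmp $t2, 0  (cmp 3,0)
bne again: taken
after add $t7, $t7, 17: $t7=38+17=55
after sub $t2, $t2, 1: $t2=3-1=2
cmp $t2, 0  (cmp 2,0)
bne again: taken
after add $t7, $t7, 17: $t7=55+17=72
after sub $t2, $t2, 1: $t2=2-1=1
cmp $t2, 0  (cmp 1,0)
bne again: taken
after add $t7, $t7, 17: $t7=72+17=89
after sub $t2, $t2, 1: $t2=1-1=0
cmp $t2, 0  (cmp 0,0)
bne again: not taken
after sub $t0, $t7, $t7: $t0=89-89=0
halt.
Total executed instructions: 25.

25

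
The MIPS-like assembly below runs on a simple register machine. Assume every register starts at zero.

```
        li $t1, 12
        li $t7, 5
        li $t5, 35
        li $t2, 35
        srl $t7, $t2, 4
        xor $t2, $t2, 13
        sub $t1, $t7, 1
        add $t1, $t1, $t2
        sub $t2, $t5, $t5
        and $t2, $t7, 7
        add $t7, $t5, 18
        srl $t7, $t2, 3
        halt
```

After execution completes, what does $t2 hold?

li $t1, 12 → $t1=12
li $t7, 5 → $t7=5
li $t5, 35 → $t5=35
li $t2, 35 → $t2=35
srl $t7, $t2, 4 → $t7=35>>4=2
xor $t2, $t2, 13 → $t2=35^13=46
sub $t1, $t7, 1 → $t1=2-1=1
add $t1, $t1, $t2 → $t1=1+46=47
sub $t2, $t5, $t5 → $t2=35-35=0
and $t2, $t7, 7 → $t2=2&7=2
add $t7, $t5, 18 → $t7=35+18=53
srl $t7, $t2, 3 → $t7=2>>3=0
halt.

2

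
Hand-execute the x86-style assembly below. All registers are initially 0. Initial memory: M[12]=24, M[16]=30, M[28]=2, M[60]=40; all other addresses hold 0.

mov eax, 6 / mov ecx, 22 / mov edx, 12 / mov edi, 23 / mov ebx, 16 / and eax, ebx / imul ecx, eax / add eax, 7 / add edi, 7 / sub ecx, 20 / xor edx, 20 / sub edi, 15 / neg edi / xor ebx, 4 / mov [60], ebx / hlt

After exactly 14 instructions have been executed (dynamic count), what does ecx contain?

-20

eax=6
ecx=22
edx=12
edi=23
ebx=16
eax=6&16=0
ecx=22*0=0
eax=0+7=7
edi=23+7=30
ecx=0-20=-20
edx=12^20=24
edi=30-15=15
edi=-(15)=-15
ebx=16^4=20
After step 14: ecx = -20.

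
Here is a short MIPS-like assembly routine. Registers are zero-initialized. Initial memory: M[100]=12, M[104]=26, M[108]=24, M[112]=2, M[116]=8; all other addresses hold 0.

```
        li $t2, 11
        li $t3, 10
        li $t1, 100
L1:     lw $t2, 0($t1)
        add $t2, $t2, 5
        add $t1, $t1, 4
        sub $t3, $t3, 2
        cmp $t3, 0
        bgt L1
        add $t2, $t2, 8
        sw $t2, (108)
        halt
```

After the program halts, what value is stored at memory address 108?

$t2=11
$t3=10
$t1=100
$t2=M[100]=12
$t2=12+5=17
$t1=100+4=104
$t3=10-2=8
cmp $t3, 0  (cmp 8,0)
bgt L1: taken
$t2=M[104]=26
$t2=26+5=31
$t1=104+4=108
$t3=8-2=6
cmp $t3, 0  (cmp 6,0)
bgt L1: taken
$t2=M[108]=24
$t2=24+5=29
$t1=108+4=112
$t3=6-2=4
cmp $t3, 0  (cmp 4,0)
bgt L1: taken
$t2=M[112]=2
$t2=2+5=7
$t1=112+4=116
$t3=4-2=2
cmp $t3, 0  (cmp 2,0)
bgt L1: taken
$t2=M[116]=8
$t2=8+5=13
$t1=116+4=120
$t3=2-2=0
cmp $t3, 0  (cmp 0,0)
bgt L1: not taken
$t2=13+8=21
sw $t2, (108) → M[108]=21
halt.

21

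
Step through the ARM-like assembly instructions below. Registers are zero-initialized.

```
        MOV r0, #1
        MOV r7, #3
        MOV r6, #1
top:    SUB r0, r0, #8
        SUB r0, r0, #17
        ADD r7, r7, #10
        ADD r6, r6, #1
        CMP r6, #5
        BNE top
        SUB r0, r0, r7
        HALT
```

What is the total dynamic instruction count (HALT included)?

29

after MOV r0, #1: r0=1
after MOV r7, #3: r7=3
after MOV r6, #1: r6=1
after SUB r0, r0, #8: r0=1-8=-7
after SUB r0, r0, #17: r0=(-7)-17=-24
after ADD r7, r7, #10: r7=3+10=13
after ADD r6, r6, #1: r6=1+1=2
CMP r6, #5  (cmp 2,5)
BNE top: taken
after SUB r0, r0, #8: r0=(-24)-8=-32
after SUB r0, r0, #17: r0=(-32)-17=-49
after ADD r7, r7, #10: r7=13+10=23
after ADD r6, r6, #1: r6=2+1=3
CMP r6, #5  (cmp 3,5)
BNE top: taken
after SUB r0, r0, #8: r0=(-49)-8=-57
after SUB r0, r0, #17: r0=(-57)-17=-74
after ADD r7, r7, #10: r7=23+10=33
after ADD r6, r6, #1: r6=3+1=4
CMP r6, #5  (cmp 4,5)
BNE top: taken
after SUB r0, r0, #8: r0=(-74)-8=-82
after SUB r0, r0, #17: r0=(-82)-17=-99
after ADD r7, r7, #10: r7=33+10=43
after ADD r6, r6, #1: r6=4+1=5
CMP r6, #5  (cmp 5,5)
BNE top: not taken
after SUB r0, r0, r7: r0=(-99)-43=-142
halt.
Total executed instructions: 29.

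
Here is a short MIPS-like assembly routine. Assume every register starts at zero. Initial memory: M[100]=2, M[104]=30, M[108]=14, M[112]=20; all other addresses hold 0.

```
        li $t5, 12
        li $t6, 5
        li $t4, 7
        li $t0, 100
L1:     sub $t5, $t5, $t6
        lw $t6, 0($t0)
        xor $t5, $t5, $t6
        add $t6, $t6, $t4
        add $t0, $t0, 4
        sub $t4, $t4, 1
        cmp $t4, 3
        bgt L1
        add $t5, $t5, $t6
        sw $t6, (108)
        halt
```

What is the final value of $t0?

li $t5, 12 → $t5=12
li $t6, 5 → $t6=5
li $t4, 7 → $t4=7
li $t0, 100 → $t0=100
sub $t5, $t5, $t6 → $t5=12-5=7
lw $t6, 0($t0) → $t6=M[100]=2
xor $t5, $t5, $t6 → $t5=7^2=5
add $t6, $t6, $t4 → $t6=2+7=9
add $t0, $t0, 4 → $t0=100+4=104
sub $t4, $t4, 1 → $t4=7-1=6
cmp $t4, 3  (cmp 6,3)
bgt L1: taken
sub $t5, $t5, $t6 → $t5=5-9=-4
lw $t6, 0($t0) → $t6=M[104]=30
xor $t5, $t5, $t6 → $t5=(-4)^30=-30
add $t6, $t6, $t4 → $t6=30+6=36
add $t0, $t0, 4 → $t0=104+4=108
sub $t4, $t4, 1 → $t4=6-1=5
cmp $t4, 3  (cmp 5,3)
bgt L1: taken
sub $t5, $t5, $t6 → $t5=(-30)-36=-66
lw $t6, 0($t0) → $t6=M[108]=14
xor $t5, $t5, $t6 → $t5=(-66)^14=-80
add $t6, $t6, $t4 → $t6=14+5=19
add $t0, $t0, 4 → $t0=108+4=112
sub $t4, $t4, 1 → $t4=5-1=4
cmp $t4, 3  (cmp 4,3)
bgt L1: taken
sub $t5, $t5, $t6 → $t5=(-80)-19=-99
lw $t6, 0($t0) → $t6=M[112]=20
xor $t5, $t5, $t6 → $t5=(-99)^20=-119
add $t6, $t6, $t4 → $t6=20+4=24
add $t0, $t0, 4 → $t0=112+4=116
sub $t4, $t4, 1 → $t4=4-1=3
cmp $t4, 3  (cmp 3,3)
bgt L1: not taken
add $t5, $t5, $t6 → $t5=(-119)+24=-95
sw $t6, (108) → M[108]=24
halt.

116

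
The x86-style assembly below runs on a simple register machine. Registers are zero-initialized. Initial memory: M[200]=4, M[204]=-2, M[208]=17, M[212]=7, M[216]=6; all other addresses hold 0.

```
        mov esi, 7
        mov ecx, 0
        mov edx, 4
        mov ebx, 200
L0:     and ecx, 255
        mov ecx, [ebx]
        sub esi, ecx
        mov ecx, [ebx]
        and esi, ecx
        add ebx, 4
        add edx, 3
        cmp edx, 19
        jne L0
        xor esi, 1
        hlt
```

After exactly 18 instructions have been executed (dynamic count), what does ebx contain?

204

mov esi, 7 → esi=7
mov ecx, 0 → ecx=0
mov edx, 4 → edx=4
mov ebx, 200 → ebx=200
and ecx, 255 → ecx=0&255=0
mov ecx, [ebx] → ecx=M[200]=4
sub esi, ecx → esi=7-4=3
mov ecx, [ebx] → ecx=M[200]=4
and esi, ecx → esi=3&4=0
add ebx, 4 → ebx=200+4=204
add edx, 3 → edx=4+3=7
cmp edx, 19  (cmp 7,19)
jne L0: taken
and ecx, 255 → ecx=4&255=4
mov ecx, [ebx] → ecx=M[204]=-2
sub esi, ecx → esi=0-(-2)=2
mov ecx, [ebx] → ecx=M[204]=-2
and esi, ecx → esi=2&(-2)=2
After step 18: ebx = 204.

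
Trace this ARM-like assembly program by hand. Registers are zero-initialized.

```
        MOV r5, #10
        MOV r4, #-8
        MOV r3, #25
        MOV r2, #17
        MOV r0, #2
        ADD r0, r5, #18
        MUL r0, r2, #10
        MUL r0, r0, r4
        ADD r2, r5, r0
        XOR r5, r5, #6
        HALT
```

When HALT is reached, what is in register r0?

MOV r5, #10 → r5=10
MOV r4, #-8 → r4=-8
MOV r3, #25 → r3=25
MOV r2, #17 → r2=17
MOV r0, #2 → r0=2
ADD r0, r5, #18 → r0=10+18=28
MUL r0, r2, #10 → r0=17*10=170
MUL r0, r0, r4 → r0=170*(-8)=-1360
ADD r2, r5, r0 → r2=10+(-1360)=-1350
XOR r5, r5, #6 → r5=10^6=12
halt.

-1360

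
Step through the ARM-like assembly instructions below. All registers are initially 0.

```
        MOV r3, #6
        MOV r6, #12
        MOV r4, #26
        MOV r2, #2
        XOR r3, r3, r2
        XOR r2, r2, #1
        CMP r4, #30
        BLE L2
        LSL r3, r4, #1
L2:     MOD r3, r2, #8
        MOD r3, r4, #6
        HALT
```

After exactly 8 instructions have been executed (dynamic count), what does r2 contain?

3

after MOV r3, #6: r3=6
after MOV r6, #12: r6=12
after MOV r4, #26: r4=26
after MOV r2, #2: r2=2
after XOR r3, r3, r2: r3=6^2=4
after XOR r2, r2, #1: r2=2^1=3
CMP r4, #30  (cmp 26,30)
BLE L2: taken
After step 8: r2 = 3.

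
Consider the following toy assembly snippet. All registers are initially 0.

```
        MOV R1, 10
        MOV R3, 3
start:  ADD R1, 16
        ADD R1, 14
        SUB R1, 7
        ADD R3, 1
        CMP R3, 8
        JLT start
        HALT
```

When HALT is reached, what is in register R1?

125

R1=10
R3=3
R1=10+16=26
R1=26+14=40
R1=40-7=33
R3=3+1=4
CMP R3, 8  (cmp 4,8)
JLT start: taken
R1=33+16=49
R1=49+14=63
R1=63-7=56
R3=4+1=5
CMP R3, 8  (cmp 5,8)
JLT start: taken
R1=56+16=72
R1=72+14=86
R1=86-7=79
R3=5+1=6
CMP R3, 8  (cmp 6,8)
JLT start: taken
R1=79+16=95
R1=95+14=109
R1=109-7=102
R3=6+1=7
CMP R3, 8  (cmp 7,8)
JLT start: taken
R1=102+16=118
R1=118+14=132
R1=132-7=125
R3=7+1=8
CMP R3, 8  (cmp 8,8)
JLT start: not taken
halt.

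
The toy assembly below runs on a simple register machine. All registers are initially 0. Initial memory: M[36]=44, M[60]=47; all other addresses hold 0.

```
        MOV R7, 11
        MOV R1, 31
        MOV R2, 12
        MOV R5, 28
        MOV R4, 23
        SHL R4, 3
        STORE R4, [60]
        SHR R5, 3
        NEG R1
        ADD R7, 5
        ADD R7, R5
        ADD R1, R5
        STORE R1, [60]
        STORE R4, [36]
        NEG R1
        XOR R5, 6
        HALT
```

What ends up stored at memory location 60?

R7=11
R1=31
R2=12
R5=28
R4=23
R4=23<<3=184
STORE R4, [60] → M[60]=184
R5=28>>3=3
R1=-(31)=-31
R7=11+5=16
R7=16+3=19
R1=(-31)+3=-28
STORE R1, [60] → M[60]=-28
STORE R4, [36] → M[36]=184
R1=-(-28)=28
R5=3^6=5
halt.

-28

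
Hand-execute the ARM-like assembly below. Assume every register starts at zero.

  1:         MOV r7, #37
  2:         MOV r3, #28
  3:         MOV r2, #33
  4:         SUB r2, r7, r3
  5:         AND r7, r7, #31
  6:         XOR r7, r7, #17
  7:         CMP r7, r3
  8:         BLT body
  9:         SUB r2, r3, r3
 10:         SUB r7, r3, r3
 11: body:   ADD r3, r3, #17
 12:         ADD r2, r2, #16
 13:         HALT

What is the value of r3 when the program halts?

after MOV r7, #37: r7=37
after MOV r3, #28: r3=28
after MOV r2, #33: r2=33
after SUB r2, r7, r3: r2=37-28=9
after AND r7, r7, #31: r7=37&31=5
after XOR r7, r7, #17: r7=5^17=20
CMP r7, r3  (cmp 20,28)
BLT body: taken
after ADD r3, r3, #17: r3=28+17=45
after ADD r2, r2, #16: r2=9+16=25
halt.

45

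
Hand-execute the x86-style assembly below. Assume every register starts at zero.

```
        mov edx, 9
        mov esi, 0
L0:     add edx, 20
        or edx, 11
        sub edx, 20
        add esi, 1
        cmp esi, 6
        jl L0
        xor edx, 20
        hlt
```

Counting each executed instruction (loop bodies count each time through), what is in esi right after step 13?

after mov edx, 9: edx=9
after mov esi, 0: esi=0
after add edx, 20: edx=9+20=29
after or edx, 11: edx=29|11=31
after sub edx, 20: edx=31-20=11
after add esi, 1: esi=0+1=1
cmp esi, 6  (cmp 1,6)
jl L0: taken
after add edx, 20: edx=11+20=31
after or edx, 11: edx=31|11=31
after sub edx, 20: edx=31-20=11
after add esi, 1: esi=1+1=2
cmp esi, 6  (cmp 2,6)
After step 13: esi = 2.

2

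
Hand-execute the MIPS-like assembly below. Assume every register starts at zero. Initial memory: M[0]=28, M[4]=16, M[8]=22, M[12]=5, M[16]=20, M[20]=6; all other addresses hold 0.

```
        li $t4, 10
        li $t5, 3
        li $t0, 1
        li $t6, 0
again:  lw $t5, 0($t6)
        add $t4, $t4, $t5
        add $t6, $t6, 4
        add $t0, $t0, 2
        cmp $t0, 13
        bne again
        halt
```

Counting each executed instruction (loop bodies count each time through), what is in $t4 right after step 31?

101

li $t4, 10 → $t4=10
li $t5, 3 → $t5=3
li $t0, 1 → $t0=1
li $t6, 0 → $t6=0
lw $t5, 0($t6) → $t5=M[0]=28
add $t4, $t4, $t5 → $t4=10+28=38
add $t6, $t6, 4 → $t6=0+4=4
add $t0, $t0, 2 → $t0=1+2=3
cmp $t0, 13  (cmp 3,13)
bne again: taken
lw $t5, 0($t6) → $t5=M[4]=16
add $t4, $t4, $t5 → $t4=38+16=54
add $t6, $t6, 4 → $t6=4+4=8
add $t0, $t0, 2 → $t0=3+2=5
cmp $t0, 13  (cmp 5,13)
bne again: taken
lw $t5, 0($t6) → $t5=M[8]=22
add $t4, $t4, $t5 → $t4=54+22=76
add $t6, $t6, 4 → $t6=8+4=12
add $t0, $t0, 2 → $t0=5+2=7
cmp $t0, 13  (cmp 7,13)
bne again: taken
lw $t5, 0($t6) → $t5=M[12]=5
add $t4, $t4, $t5 → $t4=76+5=81
add $t6, $t6, 4 → $t6=12+4=16
add $t0, $t0, 2 → $t0=7+2=9
cmp $t0, 13  (cmp 9,13)
bne again: taken
lw $t5, 0($t6) → $t5=M[16]=20
add $t4, $t4, $t5 → $t4=81+20=101
add $t6, $t6, 4 → $t6=16+4=20
After step 31: $t4 = 101.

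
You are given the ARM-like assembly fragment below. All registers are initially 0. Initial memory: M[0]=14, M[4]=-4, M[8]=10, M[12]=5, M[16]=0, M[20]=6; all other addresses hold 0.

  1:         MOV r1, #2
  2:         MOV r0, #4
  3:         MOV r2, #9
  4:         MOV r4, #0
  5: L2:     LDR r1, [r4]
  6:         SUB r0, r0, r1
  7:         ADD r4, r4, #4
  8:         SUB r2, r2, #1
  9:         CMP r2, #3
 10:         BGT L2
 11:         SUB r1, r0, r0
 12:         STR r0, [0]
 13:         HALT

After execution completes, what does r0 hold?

after MOV r1, #2: r1=2
after MOV r0, #4: r0=4
after MOV r2, #9: r2=9
after MOV r4, #0: r4=0
after LDR r1, [r4]: r1=M[0]=14
after SUB r0, r0, r1: r0=4-14=-10
after ADD r4, r4, #4: r4=0+4=4
after SUB r2, r2, #1: r2=9-1=8
CMP r2, #3  (cmp 8,3)
BGT L2: taken
after LDR r1, [r4]: r1=M[4]=-4
after SUB r0, r0, r1: r0=(-10)-(-4)=-6
after ADD r4, r4, #4: r4=4+4=8
after SUB r2, r2, #1: r2=8-1=7
CMP r2, #3  (cmp 7,3)
BGT L2: taken
after LDR r1, [r4]: r1=M[8]=10
after SUB r0, r0, r1: r0=(-6)-10=-16
after ADD r4, r4, #4: r4=8+4=12
after SUB r2, r2, #1: r2=7-1=6
CMP r2, #3  (cmp 6,3)
BGT L2: taken
after LDR r1, [r4]: r1=M[12]=5
after SUB r0, r0, r1: r0=(-16)-5=-21
after ADD r4, r4, #4: r4=12+4=16
after SUB r2, r2, #1: r2=6-1=5
CMP r2, #3  (cmp 5,3)
BGT L2: taken
after LDR r1, [r4]: r1=M[16]=0
after SUB r0, r0, r1: r0=(-21)-0=-21
after ADD r4, r4, #4: r4=16+4=20
after SUB r2, r2, #1: r2=5-1=4
CMP r2, #3  (cmp 4,3)
BGT L2: taken
after LDR r1, [r4]: r1=M[20]=6
after SUB r0, r0, r1: r0=(-21)-6=-27
after ADD r4, r4, #4: r4=20+4=24
after SUB r2, r2, #1: r2=4-1=3
CMP r2, #3  (cmp 3,3)
BGT L2: not taken
after SUB r1, r0, r0: r1=(-27)-(-27)=0
STR r0, [0] → M[0]=-27
halt.

-27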